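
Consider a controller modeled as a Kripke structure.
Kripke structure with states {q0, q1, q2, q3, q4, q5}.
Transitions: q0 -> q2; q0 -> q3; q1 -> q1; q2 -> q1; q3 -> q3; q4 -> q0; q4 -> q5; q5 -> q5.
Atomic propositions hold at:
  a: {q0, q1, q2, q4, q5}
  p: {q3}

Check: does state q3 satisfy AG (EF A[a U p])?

Yes

A[a U p]: least fixpoint, start Z0 = Sat(p) = {q3}, add states in Sat(a) with every successor in Z. Already a fixed point.
Sat(A[a U p]) = {q3}
EF A[a U p]: least fixpoint, start Z0 = {q3}, add states with some successor in Z. Z1 = {q0, q3}; Z2 = {q0, q3, q4}; fixed.
Sat(EF A[a U p]) = {q0, q3, q4}
AG (EF A[a U p]): greatest fixpoint, start Z0 = {q0, q3, q4}, keep only states in Sat with every successor in Z. Z1 = {q3}; fixed.
Sat(AG (EF A[a U p])) = {q3}
q3 ∈ Sat(AG (EF A[a U p])) = {q3}, so the formula holds at q3.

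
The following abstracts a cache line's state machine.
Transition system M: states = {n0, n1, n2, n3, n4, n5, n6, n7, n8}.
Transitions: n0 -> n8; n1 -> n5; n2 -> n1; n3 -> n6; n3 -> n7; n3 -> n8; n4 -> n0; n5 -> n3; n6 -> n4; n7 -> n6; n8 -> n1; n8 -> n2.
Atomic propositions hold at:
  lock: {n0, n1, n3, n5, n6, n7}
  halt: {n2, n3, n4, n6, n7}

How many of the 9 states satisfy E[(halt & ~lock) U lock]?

8

Sat(~lock) = {n2, n4, n8}
Sat(halt & ~lock) = {n2, n4}
E[(halt & ~lock) U lock]: least fixpoint, start Z0 = Sat(lock) = {n0, n1, n3, n5, n6, n7}, add states in Sat(halt & ~lock) with some successor in Z. Z1 = {n0, n1, n2, n3, n4, n5, n6, n7}; fixed.
Sat(E[(halt & ~lock) U lock]) = {n0, n1, n2, n3, n4, n5, n6, n7}
|Sat(E[(halt & ~lock) U lock])| = |{n0, n1, n2, n3, n4, n5, n6, n7}| = 8.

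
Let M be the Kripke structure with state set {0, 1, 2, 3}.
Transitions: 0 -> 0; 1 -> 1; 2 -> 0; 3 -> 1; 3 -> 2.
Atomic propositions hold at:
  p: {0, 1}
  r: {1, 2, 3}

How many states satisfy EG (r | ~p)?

Sat(~p) = {2, 3}
Sat(r | ~p) = {1, 2, 3}
EG (r | ~p): greatest fixpoint, start Z0 = {1, 2, 3}, keep only states in Sat with some successor in Z. Z1 = {1, 3}; fixed.
Sat(EG (r | ~p)) = {1, 3}
|Sat(EG (r | ~p))| = |{1, 3}| = 2.

2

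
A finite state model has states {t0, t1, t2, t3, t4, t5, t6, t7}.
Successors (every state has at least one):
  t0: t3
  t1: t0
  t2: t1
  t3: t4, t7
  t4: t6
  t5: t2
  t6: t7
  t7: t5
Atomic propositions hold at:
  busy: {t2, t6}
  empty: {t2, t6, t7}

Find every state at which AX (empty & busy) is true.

{t4, t5}

Sat(empty & busy) = {t2, t6}
Sat(AX (empty & busy)) = {s : every successor in {t2, t6}} = {t4, t5}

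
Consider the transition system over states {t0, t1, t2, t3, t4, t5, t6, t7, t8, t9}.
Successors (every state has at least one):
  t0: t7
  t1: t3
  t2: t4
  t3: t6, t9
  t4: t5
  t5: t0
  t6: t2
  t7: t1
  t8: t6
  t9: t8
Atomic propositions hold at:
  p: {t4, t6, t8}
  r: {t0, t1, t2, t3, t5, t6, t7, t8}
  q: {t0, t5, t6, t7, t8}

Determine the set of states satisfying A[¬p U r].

Sat(¬p) = {t0, t1, t2, t3, t5, t7, t9}
A[¬p U r]: least fixpoint, start Z0 = Sat(r) = {t0, t1, t2, t3, t5, t6, t7, t8}, add states in Sat(¬p) with every successor in Z. Z1 = {t0, t1, t2, t3, t5, t6, t7, t8, t9}; fixed.
Sat(A[¬p U r]) = {t0, t1, t2, t3, t5, t6, t7, t8, t9}

{t0, t1, t2, t3, t5, t6, t7, t8, t9}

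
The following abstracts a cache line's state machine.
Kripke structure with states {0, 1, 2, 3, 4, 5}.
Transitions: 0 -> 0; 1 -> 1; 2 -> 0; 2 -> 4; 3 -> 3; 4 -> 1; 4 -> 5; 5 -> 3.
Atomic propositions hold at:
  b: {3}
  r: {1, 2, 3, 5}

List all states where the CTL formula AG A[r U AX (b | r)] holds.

{1, 3, 4, 5}

Sat(b | r) = {1, 2, 3, 5}
Sat(AX (b | r)) = {s : every successor in {1, 2, 3, 5}} = {1, 3, 4, 5}
A[r U AX (b | r)]: least fixpoint, start Z0 = Sat(AX (b | r)) = {1, 3, 4, 5}, add states in Sat(r) with every successor in Z. Already a fixed point.
Sat(A[r U AX (b | r)]) = {1, 3, 4, 5}
AG A[r U AX (b | r)]: greatest fixpoint, start Z0 = {1, 3, 4, 5}, keep only states in Sat with every successor in Z. Already a fixed point.
Sat(AG A[r U AX (b | r)]) = {1, 3, 4, 5}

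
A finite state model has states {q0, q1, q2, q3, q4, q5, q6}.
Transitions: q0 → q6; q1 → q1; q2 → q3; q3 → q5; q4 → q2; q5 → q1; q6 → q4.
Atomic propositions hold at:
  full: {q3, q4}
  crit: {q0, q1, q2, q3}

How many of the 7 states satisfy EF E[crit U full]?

5

E[crit U full]: least fixpoint, start Z0 = Sat(full) = {q3, q4}, add states in Sat(crit) with some successor in Z. Z1 = {q2, q3, q4}; fixed.
Sat(E[crit U full]) = {q2, q3, q4}
EF E[crit U full]: least fixpoint, start Z0 = {q2, q3, q4}, add states with some successor in Z. Z1 = {q2, q3, q4, q6}; Z2 = {q0, q2, q3, q4, q6}; fixed.
Sat(EF E[crit U full]) = {q0, q2, q3, q4, q6}
|Sat(EF E[crit U full])| = |{q0, q2, q3, q4, q6}| = 5.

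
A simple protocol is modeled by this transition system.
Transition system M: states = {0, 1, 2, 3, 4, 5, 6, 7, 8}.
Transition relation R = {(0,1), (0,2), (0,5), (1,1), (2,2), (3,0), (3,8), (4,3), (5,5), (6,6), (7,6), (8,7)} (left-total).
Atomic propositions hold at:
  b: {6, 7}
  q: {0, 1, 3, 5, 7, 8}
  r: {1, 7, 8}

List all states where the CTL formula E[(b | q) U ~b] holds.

Sat(b | q) = {0, 1, 3, 5, 6, 7, 8}
Sat(~b) = {0, 1, 2, 3, 4, 5, 8}
E[(b | q) U ~b]: least fixpoint, start Z0 = Sat(~b) = {0, 1, 2, 3, 4, 5, 8}, add states in Sat(b | q) with some successor in Z. Already a fixed point.
Sat(E[(b | q) U ~b]) = {0, 1, 2, 3, 4, 5, 8}

{0, 1, 2, 3, 4, 5, 8}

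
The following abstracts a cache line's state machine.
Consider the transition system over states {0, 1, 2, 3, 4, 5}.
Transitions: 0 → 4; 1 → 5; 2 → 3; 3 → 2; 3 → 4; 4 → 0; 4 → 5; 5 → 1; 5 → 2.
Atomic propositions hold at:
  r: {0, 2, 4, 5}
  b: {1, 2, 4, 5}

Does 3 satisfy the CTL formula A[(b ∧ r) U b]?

No

Sat(b ∧ r) = {2, 4, 5}
A[(b ∧ r) U b]: least fixpoint, start Z0 = Sat(b) = {1, 2, 4, 5}, add states in Sat(b ∧ r) with every successor in Z. Already a fixed point.
Sat(A[(b ∧ r) U b]) = {1, 2, 4, 5}
3 ∉ Sat(A[(b ∧ r) U b]) = {1, 2, 4, 5}, so the formula does not hold at 3.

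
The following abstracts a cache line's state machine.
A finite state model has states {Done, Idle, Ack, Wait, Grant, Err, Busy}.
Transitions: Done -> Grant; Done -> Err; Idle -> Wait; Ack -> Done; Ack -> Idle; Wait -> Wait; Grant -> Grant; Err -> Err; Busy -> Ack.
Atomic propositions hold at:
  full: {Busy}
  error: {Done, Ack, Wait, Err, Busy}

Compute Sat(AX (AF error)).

AF error: least fixpoint, start Z0 = {Done, Ack, Wait, Err, Busy}, add states with every successor in Z. Z1 = {Done, Idle, Ack, Wait, Err, Busy}; fixed.
Sat(AF error) = {Done, Idle, Ack, Wait, Err, Busy}
Sat(AX (AF error)) = {s : every successor in {Done, Idle, Ack, Wait, Err, Busy}} = {Idle, Ack, Wait, Err, Busy}

{Idle, Ack, Wait, Err, Busy}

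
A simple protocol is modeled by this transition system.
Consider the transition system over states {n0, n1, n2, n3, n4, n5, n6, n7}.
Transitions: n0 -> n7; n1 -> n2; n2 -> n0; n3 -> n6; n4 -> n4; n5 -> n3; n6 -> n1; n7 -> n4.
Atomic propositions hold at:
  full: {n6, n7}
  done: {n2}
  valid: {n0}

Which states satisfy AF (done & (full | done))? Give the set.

{n1, n2, n3, n5, n6}

Sat(full | done) = {n2, n6, n7}
Sat(done & (full | done)) = {n2}
AF (done & (full | done)): least fixpoint, start Z0 = {n2}, add states with every successor in Z. Z1 = {n1, n2}; Z2 = {n1, n2, n6}; Z3 = {n1, n2, n3, n6}; Z4 = {n1, n2, n3, n5, n6}; fixed.
Sat(AF (done & (full | done))) = {n1, n2, n3, n5, n6}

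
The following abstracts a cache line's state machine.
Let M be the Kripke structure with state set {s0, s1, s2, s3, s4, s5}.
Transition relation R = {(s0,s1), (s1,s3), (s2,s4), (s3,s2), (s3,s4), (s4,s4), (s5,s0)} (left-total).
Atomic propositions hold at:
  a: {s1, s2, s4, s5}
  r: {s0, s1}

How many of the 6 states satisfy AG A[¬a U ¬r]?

3

Sat(¬a) = {s0, s3}
Sat(¬r) = {s2, s3, s4, s5}
A[¬a U ¬r]: least fixpoint, start Z0 = Sat(¬r) = {s2, s3, s4, s5}, add states in Sat(¬a) with every successor in Z. Already a fixed point.
Sat(A[¬a U ¬r]) = {s2, s3, s4, s5}
AG A[¬a U ¬r]: greatest fixpoint, start Z0 = {s2, s3, s4, s5}, keep only states in Sat with every successor in Z. Z1 = {s2, s3, s4}; fixed.
Sat(AG A[¬a U ¬r]) = {s2, s3, s4}
|Sat(AG A[¬a U ¬r])| = |{s2, s3, s4}| = 3.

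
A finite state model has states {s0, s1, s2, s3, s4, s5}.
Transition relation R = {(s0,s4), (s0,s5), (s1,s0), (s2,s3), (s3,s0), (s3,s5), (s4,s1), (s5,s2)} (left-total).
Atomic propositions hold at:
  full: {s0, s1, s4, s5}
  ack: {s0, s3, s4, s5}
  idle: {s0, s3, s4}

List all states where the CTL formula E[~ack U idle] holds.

Sat(~ack) = {s1, s2}
E[~ack U idle]: least fixpoint, start Z0 = Sat(idle) = {s0, s3, s4}, add states in Sat(~ack) with some successor in Z. Z1 = {s0, s1, s2, s3, s4}; fixed.
Sat(E[~ack U idle]) = {s0, s1, s2, s3, s4}

{s0, s1, s2, s3, s4}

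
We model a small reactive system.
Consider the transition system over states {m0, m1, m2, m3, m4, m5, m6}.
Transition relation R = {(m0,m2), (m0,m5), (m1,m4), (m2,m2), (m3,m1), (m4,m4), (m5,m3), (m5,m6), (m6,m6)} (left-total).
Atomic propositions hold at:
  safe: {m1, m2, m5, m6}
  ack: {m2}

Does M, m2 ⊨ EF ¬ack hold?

No

Sat(¬ack) = {m0, m1, m3, m4, m5, m6}
EF ¬ack: least fixpoint, start Z0 = {m0, m1, m3, m4, m5, m6}, add states with some successor in Z. Already a fixed point.
Sat(EF ¬ack) = {m0, m1, m3, m4, m5, m6}
m2 ∉ Sat(EF ¬ack) = {m0, m1, m3, m4, m5, m6}, so the formula does not hold at m2.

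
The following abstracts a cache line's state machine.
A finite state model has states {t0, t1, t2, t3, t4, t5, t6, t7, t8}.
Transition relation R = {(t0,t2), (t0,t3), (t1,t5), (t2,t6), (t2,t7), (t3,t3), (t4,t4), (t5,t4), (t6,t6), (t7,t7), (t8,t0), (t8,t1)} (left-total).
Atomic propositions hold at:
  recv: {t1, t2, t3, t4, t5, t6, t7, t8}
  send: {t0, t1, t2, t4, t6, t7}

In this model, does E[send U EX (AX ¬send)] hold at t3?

Sat(¬send) = {t3, t5, t8}
Sat(AX ¬send) = {s : every successor in {t3, t5, t8}} = {t1, t3}
Sat(EX (AX ¬send)) = {s : some successor in {t1, t3}} = {t0, t3, t8}
E[send U EX (AX ¬send)]: least fixpoint, start Z0 = Sat(EX (AX ¬send)) = {t0, t3, t8}, add states in Sat(send) with some successor in Z. Already a fixed point.
Sat(E[send U EX (AX ¬send)]) = {t0, t3, t8}
t3 ∈ Sat(E[send U EX (AX ¬send)]) = {t0, t3, t8}, so the formula holds at t3.

Yes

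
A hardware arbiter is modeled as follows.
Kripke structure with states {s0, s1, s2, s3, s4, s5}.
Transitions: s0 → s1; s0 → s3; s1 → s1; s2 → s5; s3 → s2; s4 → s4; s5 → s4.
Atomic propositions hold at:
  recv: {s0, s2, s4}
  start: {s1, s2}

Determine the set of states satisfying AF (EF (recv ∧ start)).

Sat(recv ∧ start) = {s2}
EF (recv ∧ start): least fixpoint, start Z0 = {s2}, add states with some successor in Z. Z1 = {s2, s3}; Z2 = {s0, s2, s3}; fixed.
Sat(EF (recv ∧ start)) = {s0, s2, s3}
AF (EF (recv ∧ start)): least fixpoint, start Z0 = {s0, s2, s3}, add states with every successor in Z. Already a fixed point.
Sat(AF (EF (recv ∧ start))) = {s0, s2, s3}

{s0, s2, s3}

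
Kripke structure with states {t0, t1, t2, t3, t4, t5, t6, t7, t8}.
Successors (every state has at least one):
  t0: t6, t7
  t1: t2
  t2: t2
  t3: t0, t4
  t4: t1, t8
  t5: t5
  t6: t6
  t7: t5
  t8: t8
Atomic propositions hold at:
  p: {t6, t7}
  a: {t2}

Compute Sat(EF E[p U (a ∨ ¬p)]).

Sat(¬p) = {t0, t1, t2, t3, t4, t5, t8}
Sat(a ∨ ¬p) = {t0, t1, t2, t3, t4, t5, t8}
E[p U (a ∨ ¬p)]: least fixpoint, start Z0 = Sat((a ∨ ¬p)) = {t0, t1, t2, t3, t4, t5, t8}, add states in Sat(p) with some successor in Z. Z1 = {t0, t1, t2, t3, t4, t5, t7, t8}; fixed.
Sat(E[p U (a ∨ ¬p)]) = {t0, t1, t2, t3, t4, t5, t7, t8}
EF E[p U (a ∨ ¬p)]: least fixpoint, start Z0 = {t0, t1, t2, t3, t4, t5, t7, t8}, add states with some successor in Z. Already a fixed point.
Sat(EF E[p U (a ∨ ¬p)]) = {t0, t1, t2, t3, t4, t5, t7, t8}

{t0, t1, t2, t3, t4, t5, t7, t8}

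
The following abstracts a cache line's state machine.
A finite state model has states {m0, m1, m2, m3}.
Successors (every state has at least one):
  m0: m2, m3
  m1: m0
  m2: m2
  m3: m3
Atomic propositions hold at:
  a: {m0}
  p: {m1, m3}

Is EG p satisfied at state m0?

No

EG p: greatest fixpoint, start Z0 = {m1, m3}, keep only states in Sat with some successor in Z. Z1 = {m3}; fixed.
Sat(EG p) = {m3}
m0 ∉ Sat(EG p) = {m3}, so the formula does not hold at m0.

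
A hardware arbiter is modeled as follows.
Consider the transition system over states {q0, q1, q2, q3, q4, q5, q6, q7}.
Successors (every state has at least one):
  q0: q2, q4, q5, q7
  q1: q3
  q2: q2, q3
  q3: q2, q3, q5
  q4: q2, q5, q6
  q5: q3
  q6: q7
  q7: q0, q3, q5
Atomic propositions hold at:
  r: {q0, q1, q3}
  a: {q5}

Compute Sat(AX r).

Sat(AX r) = {s : every successor in {q0, q1, q3}} = {q1, q5}

{q1, q5}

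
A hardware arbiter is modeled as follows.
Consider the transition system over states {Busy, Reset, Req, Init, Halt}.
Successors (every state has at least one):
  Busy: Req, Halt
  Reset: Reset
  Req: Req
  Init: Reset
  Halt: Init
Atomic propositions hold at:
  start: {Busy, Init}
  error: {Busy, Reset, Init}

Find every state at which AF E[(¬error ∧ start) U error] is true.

{Busy, Reset, Init, Halt}

Sat(¬error) = {Req, Halt}
Sat(¬error ∧ start) = ∅
E[(¬error ∧ start) U error]: least fixpoint, start Z0 = Sat(error) = {Busy, Reset, Init}, add states in Sat(¬error ∧ start) with some successor in Z. Already a fixed point.
Sat(E[(¬error ∧ start) U error]) = {Busy, Reset, Init}
AF E[(¬error ∧ start) U error]: least fixpoint, start Z0 = {Busy, Reset, Init}, add states with every successor in Z. Z1 = {Busy, Reset, Init, Halt}; fixed.
Sat(AF E[(¬error ∧ start) U error]) = {Busy, Reset, Init, Halt}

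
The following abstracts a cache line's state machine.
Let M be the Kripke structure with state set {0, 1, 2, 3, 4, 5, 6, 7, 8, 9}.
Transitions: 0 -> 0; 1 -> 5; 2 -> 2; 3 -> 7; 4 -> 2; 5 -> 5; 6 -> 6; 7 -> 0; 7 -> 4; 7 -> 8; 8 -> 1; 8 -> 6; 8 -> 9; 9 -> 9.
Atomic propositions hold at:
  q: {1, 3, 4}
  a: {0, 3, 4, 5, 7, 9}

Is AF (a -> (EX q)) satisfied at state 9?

No

Sat(EX q) = {s : some successor in {1, 3, 4}} = {7, 8}
Sat(a -> (EX q)) = {1, 2, 6, 7, 8}
AF (a -> (EX q)): least fixpoint, start Z0 = {1, 2, 6, 7, 8}, add states with every successor in Z. Z1 = {1, 2, 3, 4, 6, 7, 8}; fixed.
Sat(AF (a -> (EX q))) = {1, 2, 3, 4, 6, 7, 8}
9 ∉ Sat(AF (a -> (EX q))) = {1, 2, 3, 4, 6, 7, 8}, so the formula does not hold at 9.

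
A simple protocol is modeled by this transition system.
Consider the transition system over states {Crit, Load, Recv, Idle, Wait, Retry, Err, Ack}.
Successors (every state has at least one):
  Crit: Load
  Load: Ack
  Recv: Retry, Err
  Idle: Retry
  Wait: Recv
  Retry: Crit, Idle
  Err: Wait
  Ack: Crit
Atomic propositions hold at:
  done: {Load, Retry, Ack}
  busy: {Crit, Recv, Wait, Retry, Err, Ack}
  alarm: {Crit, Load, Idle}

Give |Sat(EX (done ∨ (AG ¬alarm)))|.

Sat(¬alarm) = {Recv, Wait, Retry, Err, Ack}
AG ¬alarm: greatest fixpoint, start Z0 = {Recv, Wait, Retry, Err, Ack}, keep only states in Sat with every successor in Z. Z1 = {Recv, Wait, Err}; Z2 = {Wait, Err}; Z3 = {Err}; Z4 = ∅; fixed.
Sat(AG ¬alarm) = ∅
Sat(done ∨ (AG ¬alarm)) = {Load, Retry, Ack}
Sat(EX (done ∨ (AG ¬alarm))) = {s : some successor in {Load, Retry, Ack}} = {Crit, Load, Recv, Idle}
|Sat(EX (done ∨ (AG ¬alarm)))| = |{Crit, Load, Recv, Idle}| = 4.

4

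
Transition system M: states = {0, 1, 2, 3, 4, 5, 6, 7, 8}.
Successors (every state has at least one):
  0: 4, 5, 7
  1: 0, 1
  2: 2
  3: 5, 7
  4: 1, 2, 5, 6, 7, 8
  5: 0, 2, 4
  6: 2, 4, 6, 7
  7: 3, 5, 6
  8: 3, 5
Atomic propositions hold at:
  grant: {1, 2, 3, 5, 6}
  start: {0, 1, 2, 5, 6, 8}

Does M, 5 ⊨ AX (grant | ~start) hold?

No

Sat(~start) = {3, 4, 7}
Sat(grant | ~start) = {1, 2, 3, 4, 5, 6, 7}
Sat(AX (grant | ~start)) = {s : every successor in {1, 2, 3, 4, 5, 6, 7}} = {0, 2, 3, 6, 7, 8}
5 ∉ Sat(AX (grant | ~start)) = {0, 2, 3, 6, 7, 8}, so the formula does not hold at 5.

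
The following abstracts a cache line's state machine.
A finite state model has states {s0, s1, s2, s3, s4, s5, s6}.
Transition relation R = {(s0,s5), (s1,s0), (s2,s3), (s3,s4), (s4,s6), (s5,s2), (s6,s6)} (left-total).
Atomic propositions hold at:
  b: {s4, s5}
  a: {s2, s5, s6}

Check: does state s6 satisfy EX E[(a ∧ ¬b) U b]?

Sat(¬b) = {s0, s1, s2, s3, s6}
Sat(a ∧ ¬b) = {s2, s6}
E[(a ∧ ¬b) U b]: least fixpoint, start Z0 = Sat(b) = {s4, s5}, add states in Sat(a ∧ ¬b) with some successor in Z. Already a fixed point.
Sat(E[(a ∧ ¬b) U b]) = {s4, s5}
Sat(EX E[(a ∧ ¬b) U b]) = {s : some successor in {s4, s5}} = {s0, s3}
s6 ∉ Sat(EX E[(a ∧ ¬b) U b]) = {s0, s3}, so the formula does not hold at s6.

No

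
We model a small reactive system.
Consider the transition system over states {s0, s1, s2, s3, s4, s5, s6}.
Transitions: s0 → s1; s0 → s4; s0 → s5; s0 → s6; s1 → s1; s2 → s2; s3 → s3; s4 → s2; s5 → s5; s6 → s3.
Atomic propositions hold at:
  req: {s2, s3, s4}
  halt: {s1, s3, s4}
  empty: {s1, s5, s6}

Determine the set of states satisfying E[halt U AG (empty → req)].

{s2, s3, s4}

Sat(empty → req) = {s0, s2, s3, s4}
AG (empty → req): greatest fixpoint, start Z0 = {s0, s2, s3, s4}, keep only states in Sat with every successor in Z. Z1 = {s2, s3, s4}; fixed.
Sat(AG (empty → req)) = {s2, s3, s4}
E[halt U AG (empty → req)]: least fixpoint, start Z0 = Sat(AG (empty → req)) = {s2, s3, s4}, add states in Sat(halt) with some successor in Z. Already a fixed point.
Sat(E[halt U AG (empty → req)]) = {s2, s3, s4}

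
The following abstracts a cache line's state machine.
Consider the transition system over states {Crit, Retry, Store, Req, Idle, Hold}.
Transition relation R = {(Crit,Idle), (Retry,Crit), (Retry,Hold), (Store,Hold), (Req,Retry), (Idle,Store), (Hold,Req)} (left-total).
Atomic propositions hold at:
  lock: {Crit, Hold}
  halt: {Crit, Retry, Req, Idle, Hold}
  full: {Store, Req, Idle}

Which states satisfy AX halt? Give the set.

{Crit, Retry, Store, Req, Hold}

Sat(AX halt) = {s : every successor in {Crit, Retry, Req, Idle, Hold}} = {Crit, Retry, Store, Req, Hold}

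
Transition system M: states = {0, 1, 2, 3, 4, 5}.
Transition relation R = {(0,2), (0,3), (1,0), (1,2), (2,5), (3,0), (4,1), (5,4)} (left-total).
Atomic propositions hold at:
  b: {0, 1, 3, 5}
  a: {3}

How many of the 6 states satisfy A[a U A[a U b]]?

A[a U b]: least fixpoint, start Z0 = Sat(b) = {0, 1, 3, 5}, add states in Sat(a) with every successor in Z. Already a fixed point.
Sat(A[a U b]) = {0, 1, 3, 5}
A[a U A[a U b]]: least fixpoint, start Z0 = Sat(A[a U b]) = {0, 1, 3, 5}, add states in Sat(a) with every successor in Z. Already a fixed point.
Sat(A[a U A[a U b]]) = {0, 1, 3, 5}
|Sat(A[a U A[a U b]])| = |{0, 1, 3, 5}| = 4.

4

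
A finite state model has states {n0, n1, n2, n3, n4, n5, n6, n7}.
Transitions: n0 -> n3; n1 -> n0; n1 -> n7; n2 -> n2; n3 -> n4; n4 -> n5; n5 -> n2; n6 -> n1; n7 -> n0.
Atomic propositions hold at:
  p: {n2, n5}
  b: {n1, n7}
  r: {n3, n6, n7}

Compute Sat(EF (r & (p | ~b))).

Sat(~b) = {n0, n2, n3, n4, n5, n6}
Sat(p | ~b) = {n0, n2, n3, n4, n5, n6}
Sat(r & (p | ~b)) = {n3, n6}
EF (r & (p | ~b)): least fixpoint, start Z0 = {n3, n6}, add states with some successor in Z. Z1 = {n0, n3, n6}; Z2 = {n0, n1, n3, n6, n7}; fixed.
Sat(EF (r & (p | ~b))) = {n0, n1, n3, n6, n7}

{n0, n1, n3, n6, n7}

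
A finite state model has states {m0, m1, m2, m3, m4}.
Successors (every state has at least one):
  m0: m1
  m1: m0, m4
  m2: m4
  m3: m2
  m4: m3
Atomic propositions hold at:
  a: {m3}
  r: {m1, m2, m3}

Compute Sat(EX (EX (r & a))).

Sat(r & a) = {m3}
Sat(EX (r & a)) = {s : some successor in {m3}} = {m4}
Sat(EX (EX (r & a))) = {s : some successor in {m4}} = {m1, m2}

{m1, m2}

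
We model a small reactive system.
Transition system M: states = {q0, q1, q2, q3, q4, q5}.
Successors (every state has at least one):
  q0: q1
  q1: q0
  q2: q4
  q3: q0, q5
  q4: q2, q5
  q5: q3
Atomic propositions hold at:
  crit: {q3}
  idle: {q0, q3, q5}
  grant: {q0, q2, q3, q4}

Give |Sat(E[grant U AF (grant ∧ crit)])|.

Sat(grant ∧ crit) = {q3}
AF (grant ∧ crit): least fixpoint, start Z0 = {q3}, add states with every successor in Z. Z1 = {q3, q5}; fixed.
Sat(AF (grant ∧ crit)) = {q3, q5}
E[grant U AF (grant ∧ crit)]: least fixpoint, start Z0 = Sat(AF (grant ∧ crit)) = {q3, q5}, add states in Sat(grant) with some successor in Z. Z1 = {q3, q4, q5}; Z2 = {q2, q3, q4, q5}; fixed.
Sat(E[grant U AF (grant ∧ crit)]) = {q2, q3, q4, q5}
|Sat(E[grant U AF (grant ∧ crit)])| = |{q2, q3, q4, q5}| = 4.

4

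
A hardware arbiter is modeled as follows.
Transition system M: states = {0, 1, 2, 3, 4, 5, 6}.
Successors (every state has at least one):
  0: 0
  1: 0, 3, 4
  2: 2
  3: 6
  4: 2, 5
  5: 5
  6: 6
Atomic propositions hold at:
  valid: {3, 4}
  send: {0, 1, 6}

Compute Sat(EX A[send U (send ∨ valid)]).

Sat(send ∨ valid) = {0, 1, 3, 4, 6}
A[send U (send ∨ valid)]: least fixpoint, start Z0 = Sat((send ∨ valid)) = {0, 1, 3, 4, 6}, add states in Sat(send) with every successor in Z. Already a fixed point.
Sat(A[send U (send ∨ valid)]) = {0, 1, 3, 4, 6}
Sat(EX A[send U (send ∨ valid)]) = {s : some successor in {0, 1, 3, 4, 6}} = {0, 1, 3, 6}

{0, 1, 3, 6}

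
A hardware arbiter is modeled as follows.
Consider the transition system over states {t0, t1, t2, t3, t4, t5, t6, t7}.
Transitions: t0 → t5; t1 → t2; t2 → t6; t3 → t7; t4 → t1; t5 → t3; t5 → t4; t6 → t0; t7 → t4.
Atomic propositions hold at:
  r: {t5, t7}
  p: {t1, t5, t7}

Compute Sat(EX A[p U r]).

{t0, t3}

A[p U r]: least fixpoint, start Z0 = Sat(r) = {t5, t7}, add states in Sat(p) with every successor in Z. Already a fixed point.
Sat(A[p U r]) = {t5, t7}
Sat(EX A[p U r]) = {s : some successor in {t5, t7}} = {t0, t3}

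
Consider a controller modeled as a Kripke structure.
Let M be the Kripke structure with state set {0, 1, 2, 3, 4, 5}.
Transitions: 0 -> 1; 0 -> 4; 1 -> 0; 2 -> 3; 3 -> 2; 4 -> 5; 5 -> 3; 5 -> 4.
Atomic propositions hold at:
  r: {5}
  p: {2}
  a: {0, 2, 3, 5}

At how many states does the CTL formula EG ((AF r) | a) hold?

AF r: least fixpoint, start Z0 = {5}, add states with every successor in Z. Z1 = {4, 5}; fixed.
Sat(AF r) = {4, 5}
Sat((AF r) | a) = {0, 2, 3, 4, 5}
EG ((AF r) | a): greatest fixpoint, start Z0 = {0, 2, 3, 4, 5}, keep only states in Sat with some successor in Z. Already a fixed point.
Sat(EG ((AF r) | a)) = {0, 2, 3, 4, 5}
|Sat(EG ((AF r) | a))| = |{0, 2, 3, 4, 5}| = 5.

5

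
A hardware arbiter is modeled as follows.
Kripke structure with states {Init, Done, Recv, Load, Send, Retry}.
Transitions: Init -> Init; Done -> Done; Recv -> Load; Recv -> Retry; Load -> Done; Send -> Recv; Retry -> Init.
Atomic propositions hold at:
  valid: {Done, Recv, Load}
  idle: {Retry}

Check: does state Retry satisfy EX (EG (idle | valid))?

Sat(idle | valid) = {Done, Recv, Load, Retry}
EG (idle | valid): greatest fixpoint, start Z0 = {Done, Recv, Load, Retry}, keep only states in Sat with some successor in Z. Z1 = {Done, Recv, Load}; fixed.
Sat(EG (idle | valid)) = {Done, Recv, Load}
Sat(EX (EG (idle | valid))) = {s : some successor in {Done, Recv, Load}} = {Done, Recv, Load, Send}
Retry ∉ Sat(EX (EG (idle | valid))) = {Done, Recv, Load, Send}, so the formula does not hold at Retry.

No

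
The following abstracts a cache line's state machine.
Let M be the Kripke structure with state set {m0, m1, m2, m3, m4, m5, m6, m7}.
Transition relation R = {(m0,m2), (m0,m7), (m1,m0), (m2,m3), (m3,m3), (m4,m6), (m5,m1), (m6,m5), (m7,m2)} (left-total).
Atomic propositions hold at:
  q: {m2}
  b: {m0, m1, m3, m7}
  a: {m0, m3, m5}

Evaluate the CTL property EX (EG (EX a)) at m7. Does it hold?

Yes

Sat(EX a) = {s : some successor in {m0, m3, m5}} = {m1, m2, m3, m6}
EG (EX a): greatest fixpoint, start Z0 = {m1, m2, m3, m6}, keep only states in Sat with some successor in Z. Z1 = {m2, m3}; fixed.
Sat(EG (EX a)) = {m2, m3}
Sat(EX (EG (EX a))) = {s : some successor in {m2, m3}} = {m0, m2, m3, m7}
m7 ∈ Sat(EX (EG (EX a))) = {m0, m2, m3, m7}, so the formula holds at m7.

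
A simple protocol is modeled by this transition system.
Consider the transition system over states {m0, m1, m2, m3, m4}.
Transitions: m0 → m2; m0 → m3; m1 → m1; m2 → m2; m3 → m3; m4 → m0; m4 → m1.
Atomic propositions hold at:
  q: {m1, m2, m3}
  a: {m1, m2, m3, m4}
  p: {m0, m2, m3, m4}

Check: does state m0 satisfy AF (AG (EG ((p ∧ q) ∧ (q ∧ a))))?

Yes

Sat(p ∧ q) = {m2, m3}
Sat(q ∧ a) = {m1, m2, m3}
Sat((p ∧ q) ∧ (q ∧ a)) = {m2, m3}
EG ((p ∧ q) ∧ (q ∧ a)): greatest fixpoint, start Z0 = {m2, m3}, keep only states in Sat with some successor in Z. Already a fixed point.
Sat(EG ((p ∧ q) ∧ (q ∧ a))) = {m2, m3}
AG (EG ((p ∧ q) ∧ (q ∧ a))): greatest fixpoint, start Z0 = {m2, m3}, keep only states in Sat with every successor in Z. Already a fixed point.
Sat(AG (EG ((p ∧ q) ∧ (q ∧ a)))) = {m2, m3}
AF (AG (EG ((p ∧ q) ∧ (q ∧ a)))): least fixpoint, start Z0 = {m2, m3}, add states with every successor in Z. Z1 = {m0, m2, m3}; fixed.
Sat(AF (AG (EG ((p ∧ q) ∧ (q ∧ a))))) = {m0, m2, m3}
m0 ∈ Sat(AF (AG (EG ((p ∧ q) ∧ (q ∧ a))))) = {m0, m2, m3}, so the formula holds at m0.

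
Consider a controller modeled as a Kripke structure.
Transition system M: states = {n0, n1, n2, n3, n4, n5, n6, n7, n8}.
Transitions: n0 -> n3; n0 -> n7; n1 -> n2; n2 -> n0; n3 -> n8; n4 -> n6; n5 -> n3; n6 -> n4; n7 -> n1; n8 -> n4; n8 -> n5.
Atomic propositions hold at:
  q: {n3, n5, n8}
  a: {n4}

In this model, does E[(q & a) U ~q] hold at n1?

Sat(q & a) = ∅
Sat(~q) = {n0, n1, n2, n4, n6, n7}
E[(q & a) U ~q]: least fixpoint, start Z0 = Sat(~q) = {n0, n1, n2, n4, n6, n7}, add states in Sat(q & a) with some successor in Z. Already a fixed point.
Sat(E[(q & a) U ~q]) = {n0, n1, n2, n4, n6, n7}
n1 ∈ Sat(E[(q & a) U ~q]) = {n0, n1, n2, n4, n6, n7}, so the formula holds at n1.

Yes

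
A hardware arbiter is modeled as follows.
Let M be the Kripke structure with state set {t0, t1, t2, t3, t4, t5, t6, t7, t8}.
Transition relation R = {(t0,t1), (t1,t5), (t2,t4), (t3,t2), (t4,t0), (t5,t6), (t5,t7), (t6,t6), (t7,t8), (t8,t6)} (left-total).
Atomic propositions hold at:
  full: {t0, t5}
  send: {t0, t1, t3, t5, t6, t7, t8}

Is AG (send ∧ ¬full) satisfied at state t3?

No

Sat(¬full) = {t1, t2, t3, t4, t6, t7, t8}
Sat(send ∧ ¬full) = {t1, t3, t6, t7, t8}
AG (send ∧ ¬full): greatest fixpoint, start Z0 = {t1, t3, t6, t7, t8}, keep only states in Sat with every successor in Z. Z1 = {t6, t7, t8}; fixed.
Sat(AG (send ∧ ¬full)) = {t6, t7, t8}
t3 ∉ Sat(AG (send ∧ ¬full)) = {t6, t7, t8}, so the formula does not hold at t3.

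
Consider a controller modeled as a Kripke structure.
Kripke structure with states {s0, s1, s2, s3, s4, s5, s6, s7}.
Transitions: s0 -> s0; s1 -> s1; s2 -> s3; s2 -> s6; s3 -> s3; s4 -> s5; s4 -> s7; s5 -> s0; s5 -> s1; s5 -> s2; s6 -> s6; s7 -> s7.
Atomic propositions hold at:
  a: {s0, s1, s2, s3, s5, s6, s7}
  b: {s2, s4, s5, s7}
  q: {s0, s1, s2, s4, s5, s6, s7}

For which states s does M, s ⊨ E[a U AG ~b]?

Sat(~b) = {s0, s1, s3, s6}
AG ~b: greatest fixpoint, start Z0 = {s0, s1, s3, s6}, keep only states in Sat with every successor in Z. Already a fixed point.
Sat(AG ~b) = {s0, s1, s3, s6}
E[a U AG ~b]: least fixpoint, start Z0 = Sat(AG ~b) = {s0, s1, s3, s6}, add states in Sat(a) with some successor in Z. Z1 = {s0, s1, s2, s3, s5, s6}; fixed.
Sat(E[a U AG ~b]) = {s0, s1, s2, s3, s5, s6}

{s0, s1, s2, s3, s5, s6}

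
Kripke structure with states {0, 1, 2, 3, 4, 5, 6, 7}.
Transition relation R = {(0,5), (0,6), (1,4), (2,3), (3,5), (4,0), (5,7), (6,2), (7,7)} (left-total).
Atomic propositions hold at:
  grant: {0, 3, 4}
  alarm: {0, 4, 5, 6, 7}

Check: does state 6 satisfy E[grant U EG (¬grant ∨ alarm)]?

No

Sat(¬grant) = {1, 2, 5, 6, 7}
Sat(¬grant ∨ alarm) = {0, 1, 2, 4, 5, 6, 7}
EG (¬grant ∨ alarm): greatest fixpoint, start Z0 = {0, 1, 2, 4, 5, 6, 7}, keep only states in Sat with some successor in Z. Z1 = {0, 1, 4, 5, 6, 7}; Z2 = {0, 1, 4, 5, 7}; fixed.
Sat(EG (¬grant ∨ alarm)) = {0, 1, 4, 5, 7}
E[grant U EG (¬grant ∨ alarm)]: least fixpoint, start Z0 = Sat(EG (¬grant ∨ alarm)) = {0, 1, 4, 5, 7}, add states in Sat(grant) with some successor in Z. Z1 = {0, 1, 3, 4, 5, 7}; fixed.
Sat(E[grant U EG (¬grant ∨ alarm)]) = {0, 1, 3, 4, 5, 7}
6 ∉ Sat(E[grant U EG (¬grant ∨ alarm)]) = {0, 1, 3, 4, 5, 7}, so the formula does not hold at 6.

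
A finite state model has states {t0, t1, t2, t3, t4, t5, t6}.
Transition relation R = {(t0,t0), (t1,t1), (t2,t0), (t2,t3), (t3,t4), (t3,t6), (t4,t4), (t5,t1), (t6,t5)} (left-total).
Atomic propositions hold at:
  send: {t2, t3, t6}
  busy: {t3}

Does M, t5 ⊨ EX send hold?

No

Sat(EX send) = {s : some successor in {t2, t3, t6}} = {t2, t3}
t5 ∉ Sat(EX send) = {t2, t3}, so the formula does not hold at t5.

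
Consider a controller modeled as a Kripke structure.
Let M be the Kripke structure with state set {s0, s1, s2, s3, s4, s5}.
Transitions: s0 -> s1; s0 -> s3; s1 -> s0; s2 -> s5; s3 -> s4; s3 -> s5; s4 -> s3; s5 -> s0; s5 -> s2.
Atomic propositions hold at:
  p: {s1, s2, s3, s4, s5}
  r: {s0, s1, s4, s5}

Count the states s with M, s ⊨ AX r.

Sat(AX r) = {s : every successor in {s0, s1, s4, s5}} = {s1, s2, s3}
|Sat(AX r)| = |{s1, s2, s3}| = 3.

3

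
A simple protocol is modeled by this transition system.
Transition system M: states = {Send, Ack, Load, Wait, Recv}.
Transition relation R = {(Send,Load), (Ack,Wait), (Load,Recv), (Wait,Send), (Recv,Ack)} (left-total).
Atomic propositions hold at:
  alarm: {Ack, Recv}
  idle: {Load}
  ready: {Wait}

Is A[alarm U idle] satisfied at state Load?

Yes

A[alarm U idle]: least fixpoint, start Z0 = Sat(idle) = {Load}, add states in Sat(alarm) with every successor in Z. Already a fixed point.
Sat(A[alarm U idle]) = {Load}
Load ∈ Sat(A[alarm U idle]) = {Load}, so the formula holds at Load.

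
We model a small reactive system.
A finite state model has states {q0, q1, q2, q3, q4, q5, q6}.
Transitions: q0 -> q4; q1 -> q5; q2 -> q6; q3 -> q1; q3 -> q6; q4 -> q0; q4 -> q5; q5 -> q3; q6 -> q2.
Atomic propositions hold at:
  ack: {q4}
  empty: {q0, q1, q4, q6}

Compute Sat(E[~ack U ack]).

Sat(~ack) = {q0, q1, q2, q3, q5, q6}
E[~ack U ack]: least fixpoint, start Z0 = Sat(ack) = {q4}, add states in Sat(~ack) with some successor in Z. Z1 = {q0, q4}; fixed.
Sat(E[~ack U ack]) = {q0, q4}

{q0, q4}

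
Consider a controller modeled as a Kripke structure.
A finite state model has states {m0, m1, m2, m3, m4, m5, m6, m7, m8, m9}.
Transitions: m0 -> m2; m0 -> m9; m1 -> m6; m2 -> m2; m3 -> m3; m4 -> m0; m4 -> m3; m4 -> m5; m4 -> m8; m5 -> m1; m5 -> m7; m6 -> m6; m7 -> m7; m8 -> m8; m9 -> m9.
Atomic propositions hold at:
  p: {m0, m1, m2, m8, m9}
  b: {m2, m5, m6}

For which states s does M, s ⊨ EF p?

EF p: least fixpoint, start Z0 = {m0, m1, m2, m8, m9}, add states with some successor in Z. Z1 = {m0, m1, m2, m4, m5, m8, m9}; fixed.
Sat(EF p) = {m0, m1, m2, m4, m5, m8, m9}

{m0, m1, m2, m4, m5, m8, m9}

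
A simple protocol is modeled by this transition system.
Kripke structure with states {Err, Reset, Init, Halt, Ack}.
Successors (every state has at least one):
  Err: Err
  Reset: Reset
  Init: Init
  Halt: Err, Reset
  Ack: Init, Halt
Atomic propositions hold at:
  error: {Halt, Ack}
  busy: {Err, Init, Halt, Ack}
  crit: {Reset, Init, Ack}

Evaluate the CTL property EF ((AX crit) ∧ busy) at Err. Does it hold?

Sat(AX crit) = {s : every successor in {Reset, Init, Ack}} = {Reset, Init}
Sat((AX crit) ∧ busy) = {Init}
EF ((AX crit) ∧ busy): least fixpoint, start Z0 = {Init}, add states with some successor in Z. Z1 = {Init, Ack}; fixed.
Sat(EF ((AX crit) ∧ busy)) = {Init, Ack}
Err ∉ Sat(EF ((AX crit) ∧ busy)) = {Init, Ack}, so the formula does not hold at Err.

No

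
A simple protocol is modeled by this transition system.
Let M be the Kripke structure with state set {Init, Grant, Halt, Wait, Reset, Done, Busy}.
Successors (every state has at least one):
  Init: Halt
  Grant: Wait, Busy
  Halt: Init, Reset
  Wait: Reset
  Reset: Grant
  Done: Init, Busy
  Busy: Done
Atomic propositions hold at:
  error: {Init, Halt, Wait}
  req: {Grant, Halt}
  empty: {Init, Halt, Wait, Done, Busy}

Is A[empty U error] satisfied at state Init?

Yes

A[empty U error]: least fixpoint, start Z0 = Sat(error) = {Init, Halt, Wait}, add states in Sat(empty) with every successor in Z. Already a fixed point.
Sat(A[empty U error]) = {Init, Halt, Wait}
Init ∈ Sat(A[empty U error]) = {Init, Halt, Wait}, so the formula holds at Init.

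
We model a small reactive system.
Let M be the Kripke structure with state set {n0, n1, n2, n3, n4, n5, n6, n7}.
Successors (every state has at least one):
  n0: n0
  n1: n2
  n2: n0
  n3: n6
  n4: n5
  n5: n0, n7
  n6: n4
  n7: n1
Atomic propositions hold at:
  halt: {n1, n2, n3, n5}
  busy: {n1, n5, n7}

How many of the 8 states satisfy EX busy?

Sat(EX busy) = {s : some successor in {n1, n5, n7}} = {n4, n5, n7}
|Sat(EX busy)| = |{n4, n5, n7}| = 3.

3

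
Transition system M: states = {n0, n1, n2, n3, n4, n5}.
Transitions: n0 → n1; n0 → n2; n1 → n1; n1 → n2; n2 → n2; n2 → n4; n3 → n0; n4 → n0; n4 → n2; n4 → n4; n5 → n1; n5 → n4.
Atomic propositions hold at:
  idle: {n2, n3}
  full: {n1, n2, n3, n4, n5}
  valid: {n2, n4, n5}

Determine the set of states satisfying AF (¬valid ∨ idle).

Sat(¬valid) = {n0, n1, n3}
Sat(¬valid ∨ idle) = {n0, n1, n2, n3}
AF (¬valid ∨ idle): least fixpoint, start Z0 = {n0, n1, n2, n3}, add states with every successor in Z. Already a fixed point.
Sat(AF (¬valid ∨ idle)) = {n0, n1, n2, n3}

{n0, n1, n2, n3}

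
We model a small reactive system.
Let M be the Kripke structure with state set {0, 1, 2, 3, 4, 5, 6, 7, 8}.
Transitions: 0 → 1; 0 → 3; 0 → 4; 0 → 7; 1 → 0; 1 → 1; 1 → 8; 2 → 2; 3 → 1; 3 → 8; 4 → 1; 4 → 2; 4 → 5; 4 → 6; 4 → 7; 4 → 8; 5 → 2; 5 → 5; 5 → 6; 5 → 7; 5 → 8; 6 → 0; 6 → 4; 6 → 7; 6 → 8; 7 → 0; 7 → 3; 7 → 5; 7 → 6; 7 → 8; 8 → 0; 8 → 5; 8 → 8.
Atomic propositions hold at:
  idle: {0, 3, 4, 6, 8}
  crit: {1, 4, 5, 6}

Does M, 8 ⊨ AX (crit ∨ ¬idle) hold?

No

Sat(¬idle) = {1, 2, 5, 7}
Sat(crit ∨ ¬idle) = {1, 2, 4, 5, 6, 7}
Sat(AX (crit ∨ ¬idle)) = {s : every successor in {1, 2, 4, 5, 6, 7}} = {2}
8 ∉ Sat(AX (crit ∨ ¬idle)) = {2}, so the formula does not hold at 8.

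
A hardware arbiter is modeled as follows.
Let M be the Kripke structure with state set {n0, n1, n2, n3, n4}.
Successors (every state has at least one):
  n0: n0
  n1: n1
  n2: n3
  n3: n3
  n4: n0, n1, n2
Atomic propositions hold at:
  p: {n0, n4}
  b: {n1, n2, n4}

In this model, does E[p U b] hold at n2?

Yes

E[p U b]: least fixpoint, start Z0 = Sat(b) = {n1, n2, n4}, add states in Sat(p) with some successor in Z. Already a fixed point.
Sat(E[p U b]) = {n1, n2, n4}
n2 ∈ Sat(E[p U b]) = {n1, n2, n4}, so the formula holds at n2.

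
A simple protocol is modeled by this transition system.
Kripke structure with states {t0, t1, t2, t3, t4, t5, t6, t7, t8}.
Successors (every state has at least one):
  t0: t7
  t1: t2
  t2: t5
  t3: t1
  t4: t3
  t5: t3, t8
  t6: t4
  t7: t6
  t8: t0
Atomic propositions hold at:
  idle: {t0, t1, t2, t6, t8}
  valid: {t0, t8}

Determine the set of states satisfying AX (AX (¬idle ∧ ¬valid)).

{t1, t6, t7, t8}

Sat(¬idle) = {t3, t4, t5, t7}
Sat(¬valid) = {t1, t2, t3, t4, t5, t6, t7}
Sat(¬idle ∧ ¬valid) = {t3, t4, t5, t7}
Sat(AX (¬idle ∧ ¬valid)) = {s : every successor in {t3, t4, t5, t7}} = {t0, t2, t4, t6}
Sat(AX (AX (¬idle ∧ ¬valid))) = {s : every successor in {t0, t2, t4, t6}} = {t1, t6, t7, t8}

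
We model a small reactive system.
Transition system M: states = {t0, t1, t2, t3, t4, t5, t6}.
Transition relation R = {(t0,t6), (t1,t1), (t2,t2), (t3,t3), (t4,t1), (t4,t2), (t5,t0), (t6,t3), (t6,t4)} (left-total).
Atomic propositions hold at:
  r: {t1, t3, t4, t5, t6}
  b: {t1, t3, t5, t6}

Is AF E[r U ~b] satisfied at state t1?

No

Sat(~b) = {t0, t2, t4}
E[r U ~b]: least fixpoint, start Z0 = Sat(~b) = {t0, t2, t4}, add states in Sat(r) with some successor in Z. Z1 = {t0, t2, t4, t5, t6}; fixed.
Sat(E[r U ~b]) = {t0, t2, t4, t5, t6}
AF E[r U ~b]: least fixpoint, start Z0 = {t0, t2, t4, t5, t6}, add states with every successor in Z. Already a fixed point.
Sat(AF E[r U ~b]) = {t0, t2, t4, t5, t6}
t1 ∉ Sat(AF E[r U ~b]) = {t0, t2, t4, t5, t6}, so the formula does not hold at t1.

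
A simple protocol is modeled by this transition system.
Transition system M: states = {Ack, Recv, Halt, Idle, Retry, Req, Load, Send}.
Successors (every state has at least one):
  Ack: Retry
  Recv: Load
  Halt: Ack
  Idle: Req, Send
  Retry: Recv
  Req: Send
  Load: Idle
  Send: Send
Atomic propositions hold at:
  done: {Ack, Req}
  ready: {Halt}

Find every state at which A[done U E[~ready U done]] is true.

{Ack, Recv, Idle, Retry, Req, Load}

Sat(~ready) = {Ack, Recv, Idle, Retry, Req, Load, Send}
E[~ready U done]: least fixpoint, start Z0 = Sat(done) = {Ack, Req}, add states in Sat(~ready) with some successor in Z. Z1 = {Ack, Idle, Req}; Z2 = {Ack, Idle, Req, Load}; Z3 = {Ack, Recv, Idle, Req, Load}; Z4 = {Ack, Recv, Idle, Retry, Req, Load}; fixed.
Sat(E[~ready U done]) = {Ack, Recv, Idle, Retry, Req, Load}
A[done U E[~ready U done]]: least fixpoint, start Z0 = Sat(E[~ready U done]) = {Ack, Recv, Idle, Retry, Req, Load}, add states in Sat(done) with every successor in Z. Already a fixed point.
Sat(A[done U E[~ready U done]]) = {Ack, Recv, Idle, Retry, Req, Load}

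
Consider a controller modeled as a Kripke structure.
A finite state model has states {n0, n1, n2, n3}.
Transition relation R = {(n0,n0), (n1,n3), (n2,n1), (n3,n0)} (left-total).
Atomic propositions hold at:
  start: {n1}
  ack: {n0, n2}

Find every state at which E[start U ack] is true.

E[start U ack]: least fixpoint, start Z0 = Sat(ack) = {n0, n2}, add states in Sat(start) with some successor in Z. Already a fixed point.
Sat(E[start U ack]) = {n0, n2}

{n0, n2}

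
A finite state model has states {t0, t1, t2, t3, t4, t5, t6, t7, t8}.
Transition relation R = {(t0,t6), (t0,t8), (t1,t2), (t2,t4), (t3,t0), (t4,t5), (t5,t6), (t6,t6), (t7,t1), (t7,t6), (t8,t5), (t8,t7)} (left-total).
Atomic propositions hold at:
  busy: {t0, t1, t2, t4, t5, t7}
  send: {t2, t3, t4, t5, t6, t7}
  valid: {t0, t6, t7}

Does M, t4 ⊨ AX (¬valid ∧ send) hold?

Sat(¬valid) = {t1, t2, t3, t4, t5, t8}
Sat(¬valid ∧ send) = {t2, t3, t4, t5}
Sat(AX (¬valid ∧ send)) = {s : every successor in {t2, t3, t4, t5}} = {t1, t2, t4}
t4 ∈ Sat(AX (¬valid ∧ send)) = {t1, t2, t4}, so the formula holds at t4.

Yes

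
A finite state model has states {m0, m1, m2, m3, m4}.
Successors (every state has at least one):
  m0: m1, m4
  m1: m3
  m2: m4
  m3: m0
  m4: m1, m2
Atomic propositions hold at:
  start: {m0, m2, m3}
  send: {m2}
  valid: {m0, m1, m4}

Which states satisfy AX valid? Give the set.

{m0, m2, m3}

Sat(AX valid) = {s : every successor in {m0, m1, m4}} = {m0, m2, m3}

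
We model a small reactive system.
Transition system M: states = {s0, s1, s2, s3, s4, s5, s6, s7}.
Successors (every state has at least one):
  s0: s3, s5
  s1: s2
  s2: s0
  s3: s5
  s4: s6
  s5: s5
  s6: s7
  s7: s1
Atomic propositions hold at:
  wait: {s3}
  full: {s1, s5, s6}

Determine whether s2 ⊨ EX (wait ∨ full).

Sat(wait ∨ full) = {s1, s3, s5, s6}
Sat(EX (wait ∨ full)) = {s : some successor in {s1, s3, s5, s6}} = {s0, s3, s4, s5, s7}
s2 ∉ Sat(EX (wait ∨ full)) = {s0, s3, s4, s5, s7}, so the formula does not hold at s2.

No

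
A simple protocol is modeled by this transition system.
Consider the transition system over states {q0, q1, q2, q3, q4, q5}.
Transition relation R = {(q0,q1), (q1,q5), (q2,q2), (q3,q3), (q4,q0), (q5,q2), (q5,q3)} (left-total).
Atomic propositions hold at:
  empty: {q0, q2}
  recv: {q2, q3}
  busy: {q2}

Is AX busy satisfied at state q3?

Sat(AX busy) = {s : every successor in {q2}} = {q2}
q3 ∉ Sat(AX busy) = {q2}, so the formula does not hold at q3.

No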